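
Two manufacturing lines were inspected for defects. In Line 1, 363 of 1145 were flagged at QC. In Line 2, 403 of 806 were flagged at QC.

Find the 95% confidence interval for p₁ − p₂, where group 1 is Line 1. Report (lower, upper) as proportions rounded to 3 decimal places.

Sample proportions: 363/1145 = 0.3170, 403/806 = 0.5000.
Each SE is √(p̂(1−p̂)/n): √(0.3170·0.6830/1145) = 0.01375 and √(0.5000·0.5000/806) = 0.01761.
SE(p̂₁ − p̂₂) = √(SE₁² + SE₂²) = √(0.0001890625 + 0.0003101121) = 0.02234, since the two samples are independent.
At 95% confidence z* = 1.960; margin = 1.960 × 0.02234 = 0.04379.
The difference is 0.3170 − 0.5000 = -0.1830, so the interval is -0.1830 ± 0.04379 = (-0.227, -0.139).

(-0.227, -0.139)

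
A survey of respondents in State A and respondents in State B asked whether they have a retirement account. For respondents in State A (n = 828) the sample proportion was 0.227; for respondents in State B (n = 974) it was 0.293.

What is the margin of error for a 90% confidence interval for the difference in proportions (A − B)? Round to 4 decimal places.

0.0339

SE₁ = √(p̂₁(1−p̂₁)/n₁) = √(0.2270·0.7730/828) = 0.01456; SE₂ = √(0.2930·0.7070/974) = 0.01458.
Independent samples: SE of the difference = √(SE₁² + SE₂²) = √(0.0002119936 + 0.0002125764) = 0.02061.
z* for 90% confidence is 1.645, so the margin of error is 1.645 × 0.02061 = 0.03390.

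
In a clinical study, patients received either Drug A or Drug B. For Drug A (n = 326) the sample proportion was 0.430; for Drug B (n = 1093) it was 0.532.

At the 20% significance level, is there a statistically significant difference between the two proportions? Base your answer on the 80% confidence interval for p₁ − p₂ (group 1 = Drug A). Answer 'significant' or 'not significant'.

significant

SE₁ = √(p̂₁(1−p̂₁)/n₁) = √(0.4300·0.5700/326) = 0.02742; SE₂ = √(0.5320·0.4680/1093) = 0.01509.
Independent samples: SE of the difference = √(SE₁² + SE₂²) = √(0.0007518564 + 0.0002277081) = 0.03130.
z* for 80% confidence is 1.282, so the margin of error is 1.282 × 0.03130 = 0.04013.
Point estimate p̂₁ − p̂₂ = 0.4300 − 0.5320 = -0.1020.
-0.1020 ± 0.04013 → (-0.14213, -0.06187).
The interval (-0.14213, -0.06187) does not contain 0, so the difference is significant.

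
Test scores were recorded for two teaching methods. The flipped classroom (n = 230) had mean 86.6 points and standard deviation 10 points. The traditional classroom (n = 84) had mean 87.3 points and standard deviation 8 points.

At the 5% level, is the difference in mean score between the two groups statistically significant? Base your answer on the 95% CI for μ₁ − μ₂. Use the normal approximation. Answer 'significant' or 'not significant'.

SE₁ = s₁/√n₁ = 10/√230 = 0.6594; SE₂ = 8/√84 = 0.8729.
Independent samples, unequal variances: SE_diff = √(SE₁² + SE₂²) = √(0.43480836 + 0.76195441) = 1.0940.
z* = 1.960, so margin of error = 1.960 × 1.0940 = 2.1442.
Difference in means = 86.6 − 87.3 = -0.7000.
-0.7000 ± 2.1442 → (-2.8442, 1.4442).
The interval (-2.8442, 1.4442) contains 0, so the difference is not significant.

not significant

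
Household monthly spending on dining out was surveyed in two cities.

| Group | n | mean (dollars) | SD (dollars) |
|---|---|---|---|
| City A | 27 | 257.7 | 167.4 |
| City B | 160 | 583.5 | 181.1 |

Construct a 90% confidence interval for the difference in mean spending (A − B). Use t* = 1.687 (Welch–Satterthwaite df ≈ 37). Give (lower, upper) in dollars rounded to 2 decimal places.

(-385.27, -266.33)

SE₁ = s₁/√n₁ = 167.4/√27 = 32.2161; SE₂ = 181.1/√160 = 14.3172.
Independent samples, unequal variances: SE_diff = √(SE₁² + SE₂²) = √(1037.87709921 + 204.98221584) = 35.2542.
t* = 1.687, so margin of error = 1.687 × 35.2542 = 59.4738.
Difference in means = 257.7 − 583.5 = -325.8000.
-325.8000 ± 59.4738 → (-385.27, -266.33).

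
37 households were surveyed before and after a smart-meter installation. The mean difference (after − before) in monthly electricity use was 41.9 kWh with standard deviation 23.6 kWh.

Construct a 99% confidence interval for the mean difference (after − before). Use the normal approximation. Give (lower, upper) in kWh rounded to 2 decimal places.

(31.91, 51.89)

This is a matched-pairs design, so SE = s_d/√n = 23.6/√37 = 3.8798.
Margin = 2.576 × 3.8798 = 9.9944; the interval is 41.9 ± 9.9944 = (31.91, 51.89).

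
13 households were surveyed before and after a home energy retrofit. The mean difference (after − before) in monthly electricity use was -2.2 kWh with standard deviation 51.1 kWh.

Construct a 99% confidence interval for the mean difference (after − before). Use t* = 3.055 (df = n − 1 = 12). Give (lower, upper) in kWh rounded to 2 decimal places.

Paired design: SE = s_d/√n = 51.1/√13 = 14.1726.
t* = 3.055; margin of error = 3.055 × 14.1726 = 43.2973.
-2.2 ± 43.2973 → (-45.50, 41.10).

(-45.50, 41.10)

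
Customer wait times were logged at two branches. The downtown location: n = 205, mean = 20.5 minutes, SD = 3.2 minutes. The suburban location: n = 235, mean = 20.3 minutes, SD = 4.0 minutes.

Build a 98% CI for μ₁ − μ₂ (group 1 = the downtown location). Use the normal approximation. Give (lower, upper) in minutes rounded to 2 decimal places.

(-0.60, 1.00)

Per-group SEs: s₁/√n₁ = 3.2/√205 = 0.2235, s₂/√n₂ = 4.0/√235 = 0.2609.
Unpooled SE of the difference: √(0.04995225 + 0.06806881) = 0.3435.
Margin of error = z* · SE = 2.326 × 0.3435 = 0.7990.
x̄₁ − x̄₂ = 20.5 − 20.3 = 0.2000.
CI: 0.2000 ± 0.7990 = (-0.60, 1.00).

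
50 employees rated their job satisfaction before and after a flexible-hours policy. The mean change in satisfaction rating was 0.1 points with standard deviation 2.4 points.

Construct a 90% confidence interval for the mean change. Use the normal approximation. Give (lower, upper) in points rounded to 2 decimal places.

This is a matched-pairs design, so SE = s_d/√n = 2.4/√50 = 0.3394.
Margin = 1.645 × 0.3394 = 0.5583; the interval is 0.1 ± 0.5583 = (-0.46, 0.66).

(-0.46, 0.66)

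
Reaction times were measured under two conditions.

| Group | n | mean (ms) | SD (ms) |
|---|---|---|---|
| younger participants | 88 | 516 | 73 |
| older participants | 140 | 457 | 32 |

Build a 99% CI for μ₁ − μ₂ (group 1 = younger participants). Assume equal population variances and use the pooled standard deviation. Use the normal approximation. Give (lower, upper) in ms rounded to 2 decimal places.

s_p = √[((n₁−1)s₁² + (n₂−1)s₂²)/(n₁+n₂−2)] = √[(87·73² + 139·32²)/226] = 51.7806.
SE = 51.7806·√(1/88 + 1/140) = 7.0442.
With z* = 2.576, margin = 2.576 × 7.0442 = 18.1459.
x̄₁ − x̄₂ = 516 − 457 = 59.0000; interval 59.0000 ± 18.1459 = (40.85, 77.15).

(40.85, 77.15)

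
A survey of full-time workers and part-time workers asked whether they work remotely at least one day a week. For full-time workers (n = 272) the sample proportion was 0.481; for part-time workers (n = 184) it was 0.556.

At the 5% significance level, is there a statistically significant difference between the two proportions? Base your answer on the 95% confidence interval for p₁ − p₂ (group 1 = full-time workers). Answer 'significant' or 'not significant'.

SE₁ = √(p̂₁(1−p̂₁)/n₁) = √(0.4810·0.5190/272) = 0.03030; SE₂ = √(0.5560·0.4440/184) = 0.03663.
Independent samples: SE of the difference = √(SE₁² + SE₂²) = √(0.00091809 + 0.0013417569) = 0.04754.
z* for 95% confidence is 1.960, so the margin of error is 1.960 × 0.04754 = 0.09318.
Point estimate p̂₁ − p̂₂ = 0.4810 − 0.5560 = -0.0750.
-0.0750 ± 0.09318 → (-0.16818, 0.01818).
The interval (-0.16818, 0.01818) contains 0, so the difference is not significant.

not significant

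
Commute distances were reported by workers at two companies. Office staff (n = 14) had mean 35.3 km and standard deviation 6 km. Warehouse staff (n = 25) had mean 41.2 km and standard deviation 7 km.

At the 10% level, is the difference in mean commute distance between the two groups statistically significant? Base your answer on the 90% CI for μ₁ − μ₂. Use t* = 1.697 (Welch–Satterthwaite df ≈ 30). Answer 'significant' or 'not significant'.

significant

SE₁ = s₁/√n₁ = 6/√14 = 1.6036; SE₂ = 7/√25 = 1.4000.
Independent samples, unequal variances: SE_diff = √(SE₁² + SE₂²) = √(2.57153296 + 1.96) = 2.1287.
t* = 1.697, so margin of error = 1.697 × 2.1287 = 3.6124.
Difference in means = 35.3 − 41.2 = -5.9000.
-5.9000 ± 3.6124 → (-9.5124, -2.2876).
The interval (-9.5124, -2.2876) does not contain 0, so the difference is significant.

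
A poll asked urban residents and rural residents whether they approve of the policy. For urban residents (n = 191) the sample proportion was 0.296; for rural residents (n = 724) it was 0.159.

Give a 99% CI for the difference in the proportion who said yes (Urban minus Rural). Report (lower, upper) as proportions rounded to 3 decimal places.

The two standard errors are √(0.2960×0.7040/191) = 0.03303 and √(0.1590×0.8410/724) = 0.01359.
Because the samples are independent, SE_diff = √(0.03303² + 0.01359²) = 0.03572.
Using z* = 2.576 for 99%, ME = 2.576 × 0.03572 = 0.09201.
p̂₁ − p̂₂ = 0.1370; interval 0.1370 ± 0.09201 gives (0.045, 0.229).

(0.045, 0.229)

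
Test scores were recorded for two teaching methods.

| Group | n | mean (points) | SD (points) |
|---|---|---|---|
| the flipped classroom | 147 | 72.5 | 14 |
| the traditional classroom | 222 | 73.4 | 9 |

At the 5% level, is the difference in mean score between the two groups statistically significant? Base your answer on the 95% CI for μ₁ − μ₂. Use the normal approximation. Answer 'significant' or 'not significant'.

not significant

Per-group SEs: s₁/√n₁ = 14/√147 = 1.1547, s₂/√n₂ = 9/√222 = 0.6040.
Unpooled SE of the difference: √(1.33333209 + 0.364816) = 1.3031.
Margin of error = z* · SE = 1.960 × 1.3031 = 2.5541.
x̄₁ − x̄₂ = 72.5 − 73.4 = -0.9000.
CI: -0.9000 ± 2.5541 = (-3.4541, 1.6541).
The interval (-3.4541, 1.6541) contains 0, so the difference is not significant.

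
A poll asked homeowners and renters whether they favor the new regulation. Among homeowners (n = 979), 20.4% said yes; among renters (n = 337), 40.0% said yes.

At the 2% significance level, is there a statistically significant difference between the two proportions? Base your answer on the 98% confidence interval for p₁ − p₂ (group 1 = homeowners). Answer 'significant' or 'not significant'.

The two standard errors are √(0.2040×0.7960/979) = 0.01288 and √(0.4000×0.6000/337) = 0.02669.
Because the samples are independent, SE_diff = √(0.01288² + 0.02669²) = 0.02964.
Using z* = 2.326 for 98%, ME = 2.326 × 0.02964 = 0.06894.
p̂₁ − p̂₂ = -0.1960; interval -0.1960 ± 0.06894 gives (-0.26494, -0.12706).
The interval (-0.26494, -0.12706) does not contain 0, so the difference is significant.

significant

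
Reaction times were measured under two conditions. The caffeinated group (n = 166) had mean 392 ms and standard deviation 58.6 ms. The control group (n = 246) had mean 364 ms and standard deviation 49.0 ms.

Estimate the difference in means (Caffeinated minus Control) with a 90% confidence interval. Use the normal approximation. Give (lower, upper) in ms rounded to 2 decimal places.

SE₁ = s₁/√n₁ = 58.6/√166 = 4.5482; SE₂ = 49.0/√246 = 3.1241.
Independent samples, unequal variances: SE_diff = √(SE₁² + SE₂²) = √(20.68612324 + 9.76000081) = 5.5178.
z* = 1.645, so margin of error = 1.645 × 5.5178 = 9.0768.
Difference in means = 392 − 364 = 28.0000.
28.0000 ± 9.0768 → (18.92, 37.08).

(18.92, 37.08)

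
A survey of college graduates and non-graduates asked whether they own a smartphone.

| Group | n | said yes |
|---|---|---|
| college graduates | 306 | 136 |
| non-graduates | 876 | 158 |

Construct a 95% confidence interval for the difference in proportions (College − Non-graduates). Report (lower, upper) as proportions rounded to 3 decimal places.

(0.203, 0.325)

First, p̂₁ = 136/306 = 0.4444; p̂₂ = 158/876 = 0.1804.
The two standard errors are √(0.4444×0.5556/306) = 0.02841 and √(0.1804×0.8196/876) = 0.01299.
Because the samples are independent, SE_diff = √(0.02841² + 0.01299²) = 0.03124.
Using z* = 1.960 for 95%, ME = 1.960 × 0.03124 = 0.06123.
p̂₁ − p̂₂ = 0.2640; interval 0.2640 ± 0.06123 gives (0.203, 0.325).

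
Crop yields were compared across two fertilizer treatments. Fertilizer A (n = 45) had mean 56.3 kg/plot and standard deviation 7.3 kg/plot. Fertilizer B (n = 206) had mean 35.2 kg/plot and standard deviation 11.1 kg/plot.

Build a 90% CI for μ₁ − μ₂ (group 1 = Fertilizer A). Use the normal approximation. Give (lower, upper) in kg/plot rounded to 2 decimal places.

Standard errors of each mean: 7.3/√45 = 1.0882 and 11.1/√206 = 0.7734.
SE(x̄₁ − x̄₂) = √(1.0882² + 0.7734²) = 1.3350 for independent samples with unequal variances.
With z* = 1.645, the margin is 1.645 × 1.3350 = 2.1961.
x̄₁ − x̄₂ = 56.3 − 35.2 = 21.1000; the interval is 21.1000 ± 2.1961 = (18.90, 23.30).

(18.90, 23.30)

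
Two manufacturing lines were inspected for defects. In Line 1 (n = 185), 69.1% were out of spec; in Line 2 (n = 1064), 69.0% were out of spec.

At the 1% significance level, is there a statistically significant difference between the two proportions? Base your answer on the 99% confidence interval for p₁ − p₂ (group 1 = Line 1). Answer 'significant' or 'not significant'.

not significant

SE₁ = √(p̂₁(1−p̂₁)/n₁) = √(0.6910·0.3090/185) = 0.03397; SE₂ = √(0.6900·0.3100/1064) = 0.01418.
Independent samples: SE of the difference = √(SE₁² + SE₂²) = √(0.0011539609 + 0.0002010724) = 0.03681.
z* for 99% confidence is 2.576, so the margin of error is 2.576 × 0.03681 = 0.09482.
Point estimate p̂₁ − p̂₂ = 0.6910 − 0.6900 = 0.0010.
0.0010 ± 0.09482 → (-0.09382, 0.09582).
The interval (-0.09382, 0.09582) contains 0, so the difference is not significant.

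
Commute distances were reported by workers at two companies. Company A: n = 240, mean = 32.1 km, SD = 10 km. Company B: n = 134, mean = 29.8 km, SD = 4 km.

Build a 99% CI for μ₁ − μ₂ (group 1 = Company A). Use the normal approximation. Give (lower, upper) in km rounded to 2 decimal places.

Standard errors of each mean: 10/√240 = 0.6455 and 4/√134 = 0.3455.
SE(x̄₁ − x̄₂) = √(0.6455² + 0.3455²) = 0.7321 for independent samples with unequal variances.
With z* = 2.576, the margin is 2.576 × 0.7321 = 1.8859.
x̄₁ − x̄₂ = 32.1 − 29.8 = 2.3000; the interval is 2.3000 ± 1.8859 = (0.41, 4.19).

(0.41, 4.19)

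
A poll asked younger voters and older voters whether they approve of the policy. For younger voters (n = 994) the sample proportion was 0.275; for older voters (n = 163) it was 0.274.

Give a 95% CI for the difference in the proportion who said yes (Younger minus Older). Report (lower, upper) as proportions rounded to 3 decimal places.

The two standard errors are √(0.2750×0.7250/994) = 0.01416 and √(0.2740×0.7260/163) = 0.03493.
Because the samples are independent, SE_diff = √(0.01416² + 0.03493²) = 0.03769.
Using z* = 1.960 for 95%, ME = 1.960 × 0.03769 = 0.07387.
p̂₁ − p̂₂ = 0.0010; interval 0.0010 ± 0.07387 gives (-0.073, 0.075).

(-0.073, 0.075)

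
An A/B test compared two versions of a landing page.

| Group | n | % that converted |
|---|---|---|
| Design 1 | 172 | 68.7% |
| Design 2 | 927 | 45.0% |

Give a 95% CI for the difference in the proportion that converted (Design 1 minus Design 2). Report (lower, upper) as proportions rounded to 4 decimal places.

SE₁ = √(p̂₁(1−p̂₁)/n₁) = √(0.6870·0.3130/172) = 0.03536; SE₂ = √(0.4500·0.5500/927) = 0.01634.
Independent samples: SE of the difference = √(SE₁² + SE₂²) = √(0.0012503296 + 0.0002669956) = 0.03895.
z* for 95% confidence is 1.960, so the margin of error is 1.960 × 0.03895 = 0.07634.
Point estimate p̂₁ − p̂₂ = 0.6870 − 0.4500 = 0.2370.
0.2370 ± 0.07634 → (0.1607, 0.3133).

(0.1607, 0.3133)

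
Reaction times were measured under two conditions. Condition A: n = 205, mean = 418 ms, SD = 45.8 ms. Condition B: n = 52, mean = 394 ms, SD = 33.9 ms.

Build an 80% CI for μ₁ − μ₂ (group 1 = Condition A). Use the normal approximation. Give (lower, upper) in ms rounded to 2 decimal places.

(16.71, 31.29)

Per-group SEs: s₁/√n₁ = 45.8/√205 = 3.1988, s₂/√n₂ = 33.9/√52 = 4.7011.
Unpooled SE of the difference: √(10.23232144 + 22.10034121) = 5.6862.
Margin of error = z* · SE = 1.282 × 5.6862 = 7.2897.
x̄₁ − x̄₂ = 418 − 394 = 24.0000.
CI: 24.0000 ± 7.2897 = (16.71, 31.29).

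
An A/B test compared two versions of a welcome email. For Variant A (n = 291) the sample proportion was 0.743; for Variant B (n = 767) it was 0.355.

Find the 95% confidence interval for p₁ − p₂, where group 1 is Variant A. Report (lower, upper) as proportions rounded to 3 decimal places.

(0.327, 0.449)

The two standard errors are √(0.7430×0.2570/291) = 0.02562 and √(0.3550×0.6450/767) = 0.01728.
Because the samples are independent, SE_diff = √(0.02562² + 0.01728²) = 0.03090.
Using z* = 1.960 for 95%, ME = 1.960 × 0.03090 = 0.06056.
p̂₁ − p̂₂ = 0.3880; interval 0.3880 ± 0.06056 gives (0.327, 0.449).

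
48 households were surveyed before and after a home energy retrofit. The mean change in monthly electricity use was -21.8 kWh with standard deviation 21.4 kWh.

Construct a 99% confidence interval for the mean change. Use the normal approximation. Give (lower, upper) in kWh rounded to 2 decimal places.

Paired design: SE = s_d/√n = 21.4/√48 = 3.0888.
z* = 2.576; margin of error = 2.576 × 3.0888 = 7.9567.
-21.8 ± 7.9567 → (-29.76, -13.84).

(-29.76, -13.84)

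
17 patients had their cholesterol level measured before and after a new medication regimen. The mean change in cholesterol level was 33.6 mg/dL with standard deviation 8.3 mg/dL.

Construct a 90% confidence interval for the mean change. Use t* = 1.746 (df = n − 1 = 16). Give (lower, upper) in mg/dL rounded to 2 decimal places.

(30.09, 37.11)

This is a matched-pairs design, so SE = s_d/√n = 8.3/√17 = 2.0130.
Margin = 1.746 × 2.0130 = 3.5147; the interval is 33.6 ± 3.5147 = (30.09, 37.11).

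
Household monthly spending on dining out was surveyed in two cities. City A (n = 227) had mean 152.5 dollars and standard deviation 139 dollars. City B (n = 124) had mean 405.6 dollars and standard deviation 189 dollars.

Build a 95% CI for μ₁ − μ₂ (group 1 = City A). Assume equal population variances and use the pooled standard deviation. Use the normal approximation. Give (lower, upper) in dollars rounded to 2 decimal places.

(-287.78, -218.42)

Pooled variance s_p² = [226·139² + 123·189²] / (227+124−2) = 25100.9427, so s_p = 158.4328.
SE_diff = s_p·√(1/n₁ + 1/n₂) = 158.4328·√(1/227 + 1/124) = 17.6919.
z* = 1.960; margin = 1.960 × 17.6919 = 34.6761.
Difference = 152.5 − 405.6 = -253.1000.
-253.1000 ± 34.6761 → (-287.78, -218.42).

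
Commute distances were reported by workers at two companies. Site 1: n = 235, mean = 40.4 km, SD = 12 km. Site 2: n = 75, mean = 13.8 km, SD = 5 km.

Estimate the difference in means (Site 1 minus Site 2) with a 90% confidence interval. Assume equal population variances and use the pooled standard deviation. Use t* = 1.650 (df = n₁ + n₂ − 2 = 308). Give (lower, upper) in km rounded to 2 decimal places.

(24.25, 28.95)

Pooled variance s_p² = [234·12² + 74·5²] / (235+75−2) = 115.4091, so s_p = 10.7429.
SE_diff = s_p·√(1/n₁ + 1/n₂) = 10.7429·√(1/235 + 1/75) = 1.4247.
t* = 1.650; margin = 1.650 × 1.4247 = 2.3508.
Difference = 40.4 − 13.8 = 26.6000.
26.6000 ± 2.3508 → (24.25, 28.95).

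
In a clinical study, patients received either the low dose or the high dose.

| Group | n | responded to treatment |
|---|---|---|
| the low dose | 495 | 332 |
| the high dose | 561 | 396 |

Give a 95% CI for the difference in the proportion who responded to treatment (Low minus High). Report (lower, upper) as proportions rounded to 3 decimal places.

Sample proportions: 332/495 = 0.6707, 396/561 = 0.7059.
Each SE is √(p̂(1−p̂)/n): √(0.6707·0.3293/495) = 0.02112 and √(0.7059·0.2941/561) = 0.01924.
SE(p̂₁ − p̂₂) = √(SE₁² + SE₂²) = √(0.0004460544 + 0.0003701776) = 0.02857, since the two samples are independent.
At 95% confidence z* = 1.960; margin = 1.960 × 0.02857 = 0.05600.
The difference is 0.6707 − 0.7059 = -0.0352, so the interval is -0.0352 ± 0.05600 = (-0.091, 0.021).

(-0.091, 0.021)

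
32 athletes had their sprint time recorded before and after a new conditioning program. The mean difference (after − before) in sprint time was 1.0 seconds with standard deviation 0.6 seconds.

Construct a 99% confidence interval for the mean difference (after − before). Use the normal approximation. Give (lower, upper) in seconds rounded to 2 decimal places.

(0.73, 1.27)

This is a matched-pairs design, so SE = s_d/√n = 0.6/√32 = 0.1061.
Margin = 2.576 × 0.1061 = 0.2733; the interval is 1.0 ± 0.2733 = (0.73, 1.27).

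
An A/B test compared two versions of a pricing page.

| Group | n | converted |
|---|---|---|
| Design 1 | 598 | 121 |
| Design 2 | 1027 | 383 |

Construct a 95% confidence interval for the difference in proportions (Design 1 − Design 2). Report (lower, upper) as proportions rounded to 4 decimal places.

(-0.2143, -0.1269)

First, p̂₁ = 121/598 = 0.2023; p̂₂ = 383/1027 = 0.3729.
The two standard errors are √(0.2023×0.7977/598) = 0.01643 and √(0.3729×0.6271/1027) = 0.01509.
Because the samples are independent, SE_diff = √(0.01643² + 0.01509²) = 0.02231.
Using z* = 1.960 for 95%, ME = 1.960 × 0.02231 = 0.04373.
p̂₁ − p̂₂ = -0.1706; interval -0.1706 ± 0.04373 gives (-0.2143, -0.1269).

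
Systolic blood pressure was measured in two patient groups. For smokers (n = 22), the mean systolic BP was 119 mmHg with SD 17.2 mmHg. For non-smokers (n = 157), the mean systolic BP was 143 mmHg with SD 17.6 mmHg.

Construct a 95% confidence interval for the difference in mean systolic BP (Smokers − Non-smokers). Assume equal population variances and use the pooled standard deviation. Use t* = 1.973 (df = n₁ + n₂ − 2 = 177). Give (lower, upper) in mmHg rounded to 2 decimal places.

(-31.88, -16.12)

Pooled variance s_p² = [21·17.2² + 156·17.6²] / (22+157−2) = 308.1085, so s_p = 17.5530.
SE_diff = s_p·√(1/n₁ + 1/n₂) = 17.5530·√(1/22 + 1/157) = 3.9959.
t* = 1.973; margin = 1.973 × 3.9959 = 7.8839.
Difference = 119 − 143 = -24.0000.
-24.0000 ± 7.8839 → (-31.88, -16.12).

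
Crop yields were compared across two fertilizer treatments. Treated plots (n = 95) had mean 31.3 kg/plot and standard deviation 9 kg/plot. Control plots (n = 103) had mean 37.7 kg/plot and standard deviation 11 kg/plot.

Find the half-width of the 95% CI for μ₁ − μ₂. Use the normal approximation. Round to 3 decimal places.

2.791

Standard errors of each mean: 9/√95 = 0.9234 and 11/√103 = 1.0839.
SE(x̄₁ − x̄₂) = √(0.9234² + 1.0839²) = 1.4239 for independent samples with unequal variances.
With z* = 1.960, the margin is 1.960 × 1.4239 = 2.7908.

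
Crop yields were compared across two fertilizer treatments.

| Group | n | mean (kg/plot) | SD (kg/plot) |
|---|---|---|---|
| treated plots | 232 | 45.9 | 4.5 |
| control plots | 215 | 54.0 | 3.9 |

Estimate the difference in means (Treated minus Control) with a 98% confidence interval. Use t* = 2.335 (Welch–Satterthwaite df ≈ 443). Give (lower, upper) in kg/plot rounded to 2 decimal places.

Standard errors of each mean: 4.5/√232 = 0.2954 and 3.9/√215 = 0.2660.
SE(x̄₁ − x̄₂) = √(0.2954² + 0.2660²) = 0.3975 for independent samples with unequal variances.
With t* = 2.335, the margin is 2.335 × 0.3975 = 0.9282.
x̄₁ − x̄₂ = 45.9 − 54.0 = -8.1000; the interval is -8.1000 ± 0.9282 = (-9.03, -7.17).

(-9.03, -7.17)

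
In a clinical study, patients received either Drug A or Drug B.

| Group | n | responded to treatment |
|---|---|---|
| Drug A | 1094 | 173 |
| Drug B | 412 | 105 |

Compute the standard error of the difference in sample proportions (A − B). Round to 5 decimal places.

p̂₁ = 173/1094 = 0.1581 and p̂₂ = 105/412 = 0.2549.
SE₁ = √(p̂₁(1−p̂₁)/n₁) = √(0.1581·0.8419/1094) = 0.01103; SE₂ = √(0.2549·0.7451/412) = 0.02147.
Independent samples: SE of the difference = √(SE₁² + SE₂²) = √(0.0001216609 + 0.0004609609) = 0.02414.

0.02414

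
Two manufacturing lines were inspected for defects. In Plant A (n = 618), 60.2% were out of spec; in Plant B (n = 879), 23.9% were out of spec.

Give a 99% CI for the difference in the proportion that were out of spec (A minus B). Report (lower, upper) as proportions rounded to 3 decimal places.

(0.300, 0.426)

Each SE is √(p̂(1−p̂)/n): √(0.6020·0.3980/618) = 0.01969 and √(0.2390·0.7610/879) = 0.01438.
SE(p̂₁ − p̂₂) = √(SE₁² + SE₂²) = √(0.0003876961 + 0.0002067844) = 0.02438, since the two samples are independent.
At 99% confidence z* = 2.576; margin = 2.576 × 0.02438 = 0.06280.
The difference is 0.6020 − 0.2390 = 0.3630, so the interval is 0.3630 ± 0.06280 = (0.300, 0.426).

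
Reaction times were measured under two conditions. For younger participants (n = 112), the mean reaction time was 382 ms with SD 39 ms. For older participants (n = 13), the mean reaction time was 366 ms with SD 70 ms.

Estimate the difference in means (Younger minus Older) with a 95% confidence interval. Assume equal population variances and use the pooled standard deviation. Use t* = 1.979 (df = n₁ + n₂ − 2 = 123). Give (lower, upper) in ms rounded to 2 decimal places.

(-8.94, 40.94)

Pooled variance s_p² = [111·39² + 12·70²] / (112+13−2) = 1850.6585, so s_p = 43.0193.
SE_diff = s_p·√(1/n₁ + 1/n₂) = 43.0193·√(1/112 + 1/13) = 12.6048.
t* = 1.979; margin = 1.979 × 12.6048 = 24.9449.
Difference = 382 − 366 = 16.0000.
16.0000 ± 24.9449 → (-8.94, 40.94).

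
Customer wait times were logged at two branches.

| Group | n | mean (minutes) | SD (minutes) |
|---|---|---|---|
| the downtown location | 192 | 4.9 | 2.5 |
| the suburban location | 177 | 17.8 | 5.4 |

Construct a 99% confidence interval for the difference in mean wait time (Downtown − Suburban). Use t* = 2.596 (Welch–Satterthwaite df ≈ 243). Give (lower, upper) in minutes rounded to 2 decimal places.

(-14.05, -11.75)

SE₁ = s₁/√n₁ = 2.5/√192 = 0.1804; SE₂ = 5.4/√177 = 0.4059.
Independent samples, unequal variances: SE_diff = √(SE₁² + SE₂²) = √(0.03254416 + 0.16475481) = 0.4442.
t* = 2.596, so margin of error = 2.596 × 0.4442 = 1.1531.
Difference in means = 4.9 − 17.8 = -12.9000.
-12.9000 ± 1.1531 → (-14.05, -11.75).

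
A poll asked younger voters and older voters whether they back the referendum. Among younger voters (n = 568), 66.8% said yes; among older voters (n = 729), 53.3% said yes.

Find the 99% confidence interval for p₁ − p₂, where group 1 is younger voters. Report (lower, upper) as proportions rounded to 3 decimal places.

SE₁ = √(p̂₁(1−p̂₁)/n₁) = √(0.6680·0.3320/568) = 0.01976; SE₂ = √(0.5330·0.4670/729) = 0.01848.
Independent samples: SE of the difference = √(SE₁² + SE₂²) = √(0.0003904576 + 0.0003415104) = 0.02705.
z* for 99% confidence is 2.576, so the margin of error is 2.576 × 0.02705 = 0.06968.
Point estimate p̂₁ − p̂₂ = 0.6680 − 0.5330 = 0.1350.
0.1350 ± 0.06968 → (0.065, 0.205).

(0.065, 0.205)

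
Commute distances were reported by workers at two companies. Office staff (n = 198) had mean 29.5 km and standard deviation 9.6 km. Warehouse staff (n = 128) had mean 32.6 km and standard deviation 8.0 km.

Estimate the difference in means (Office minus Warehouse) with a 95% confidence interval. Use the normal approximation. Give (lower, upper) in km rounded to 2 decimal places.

(-5.03, -1.17)

Standard errors of each mean: 9.6/√198 = 0.6822 and 8.0/√128 = 0.7071.
SE(x̄₁ − x̄₂) = √(0.6822² + 0.7071²) = 0.9825 for independent samples with unequal variances.
With z* = 1.960, the margin is 1.960 × 0.9825 = 1.9257.
x̄₁ − x̄₂ = 29.5 − 32.6 = -3.1000; the interval is -3.1000 ± 1.9257 = (-5.03, -1.17).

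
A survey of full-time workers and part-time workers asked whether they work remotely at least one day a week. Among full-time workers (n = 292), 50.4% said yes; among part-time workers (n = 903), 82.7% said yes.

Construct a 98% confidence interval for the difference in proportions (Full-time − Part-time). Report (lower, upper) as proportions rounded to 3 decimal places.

(-0.397, -0.249)

The two standard errors are √(0.5040×0.4960/292) = 0.02926 and √(0.8270×0.1730/903) = 0.01259.
Because the samples are independent, SE_diff = √(0.02926² + 0.01259²) = 0.03185.
Using z* = 2.326 for 98%, ME = 2.326 × 0.03185 = 0.07408.
p̂₁ − p̂₂ = -0.3230; interval -0.3230 ± 0.07408 gives (-0.397, -0.249).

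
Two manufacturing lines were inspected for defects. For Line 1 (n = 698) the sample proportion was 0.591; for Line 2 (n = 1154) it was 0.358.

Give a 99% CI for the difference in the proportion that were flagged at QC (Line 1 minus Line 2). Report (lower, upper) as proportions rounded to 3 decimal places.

(0.173, 0.293)

SE₁ = √(p̂₁(1−p̂₁)/n₁) = √(0.5910·0.4090/698) = 0.01861; SE₂ = √(0.3580·0.6420/1154) = 0.01411.
Independent samples: SE of the difference = √(SE₁² + SE₂²) = √(0.0003463321 + 0.0001990921) = 0.02335.
z* for 99% confidence is 2.576, so the margin of error is 2.576 × 0.02335 = 0.06015.
Point estimate p̂₁ − p̂₂ = 0.5910 − 0.3580 = 0.2330.
0.2330 ± 0.06015 → (0.173, 0.293).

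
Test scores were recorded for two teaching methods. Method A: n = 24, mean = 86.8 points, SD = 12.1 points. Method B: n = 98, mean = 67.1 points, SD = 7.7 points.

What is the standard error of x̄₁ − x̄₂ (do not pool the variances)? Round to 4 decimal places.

2.5895

SE₁ = s₁/√n₁ = 12.1/√24 = 2.4699; SE₂ = 7.7/√98 = 0.7778.
Independent samples, unequal variances: SE_diff = √(SE₁² + SE₂²) = √(6.10040601 + 0.60497284) = 2.5895.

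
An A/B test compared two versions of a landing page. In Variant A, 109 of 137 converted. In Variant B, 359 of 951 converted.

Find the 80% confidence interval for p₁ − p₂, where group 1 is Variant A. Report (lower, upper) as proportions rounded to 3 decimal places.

(0.370, 0.467)

p̂₁ = 109/137 = 0.7956 and p̂₂ = 359/951 = 0.3775.
SE₁ = √(p̂₁(1−p̂₁)/n₁) = √(0.7956·0.2044/137) = 0.03445; SE₂ = √(0.3775·0.6225/951) = 0.01572.
Independent samples: SE of the difference = √(SE₁² + SE₂²) = √(0.0011868025 + 0.0002471184) = 0.03787.
z* for 80% confidence is 1.282, so the margin of error is 1.282 × 0.03787 = 0.04855.
Point estimate p̂₁ − p̂₂ = 0.7956 − 0.3775 = 0.4181.
0.4181 ± 0.04855 → (0.370, 0.467).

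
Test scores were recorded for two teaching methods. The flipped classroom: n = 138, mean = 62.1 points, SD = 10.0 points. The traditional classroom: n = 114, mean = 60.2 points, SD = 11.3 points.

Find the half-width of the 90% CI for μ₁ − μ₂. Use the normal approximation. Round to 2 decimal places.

SE₁ = s₁/√n₁ = 10.0/√138 = 0.8513; SE₂ = 11.3/√114 = 1.0583.
Independent samples, unequal variances: SE_diff = √(SE₁² + SE₂²) = √(0.72471169 + 1.11999889) = 1.3582.
z* = 1.645, so margin of error = 1.645 × 1.3582 = 2.2342.

2.23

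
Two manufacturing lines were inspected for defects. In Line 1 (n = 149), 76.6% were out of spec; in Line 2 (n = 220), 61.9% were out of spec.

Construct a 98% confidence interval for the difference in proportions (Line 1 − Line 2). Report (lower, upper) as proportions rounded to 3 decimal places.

(0.036, 0.258)

Each SE is √(p̂(1−p̂)/n): √(0.7660·0.2340/149) = 0.03468 and √(0.6190·0.3810/220) = 0.03274.
SE(p̂₁ − p̂₂) = √(SE₁² + SE₂²) = √(0.0012027024 + 0.0010719076) = 0.04769, since the two samples are independent.
At 98% confidence z* = 2.326; margin = 2.326 × 0.04769 = 0.11093.
The difference is 0.7660 − 0.6190 = 0.1470, so the interval is 0.1470 ± 0.11093 = (0.036, 0.258).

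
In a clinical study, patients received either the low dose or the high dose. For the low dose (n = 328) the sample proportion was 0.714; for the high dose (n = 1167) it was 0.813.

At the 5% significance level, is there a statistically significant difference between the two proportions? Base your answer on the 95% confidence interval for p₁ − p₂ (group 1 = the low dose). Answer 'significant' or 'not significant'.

significant

Each SE is √(p̂(1−p̂)/n): √(0.7140·0.2860/328) = 0.02495 and √(0.8130·0.1870/1167) = 0.01141.
SE(p̂₁ − p̂₂) = √(SE₁² + SE₂²) = √(0.0006225025 + 0.0001301881) = 0.02744, since the two samples are independent.
At 95% confidence z* = 1.960; margin = 1.960 × 0.02744 = 0.05378.
The difference is 0.7140 − 0.8130 = -0.0990, so the interval is -0.0990 ± 0.05378 = (-0.15278, -0.04522).
The interval (-0.15278, -0.04522) does not contain 0, so the difference is significant.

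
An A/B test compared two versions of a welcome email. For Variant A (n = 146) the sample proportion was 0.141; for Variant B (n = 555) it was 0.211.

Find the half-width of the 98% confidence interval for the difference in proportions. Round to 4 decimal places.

0.0782

SE₁ = √(p̂₁(1−p̂₁)/n₁) = √(0.1410·0.8590/146) = 0.02880; SE₂ = √(0.2110·0.7890/555) = 0.01732.
Independent samples: SE of the difference = √(SE₁² + SE₂²) = √(0.00082944 + 0.0002999824) = 0.03361.
z* for 98% confidence is 2.326, so the margin of error is 2.326 × 0.03361 = 0.07818.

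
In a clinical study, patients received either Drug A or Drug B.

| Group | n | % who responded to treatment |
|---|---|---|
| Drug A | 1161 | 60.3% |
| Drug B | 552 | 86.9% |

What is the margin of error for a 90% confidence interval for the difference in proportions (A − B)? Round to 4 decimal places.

0.0334

Each SE is √(p̂(1−p̂)/n): √(0.6030·0.3970/1161) = 0.01436 and √(0.8690·0.1310/552) = 0.01436.
SE(p̂₁ − p̂₂) = √(SE₁² + SE₂²) = √(0.0002062096 + 0.0002062096) = 0.02031, since the two samples are independent.
At 90% confidence z* = 1.645; margin = 1.645 × 0.02031 = 0.03341.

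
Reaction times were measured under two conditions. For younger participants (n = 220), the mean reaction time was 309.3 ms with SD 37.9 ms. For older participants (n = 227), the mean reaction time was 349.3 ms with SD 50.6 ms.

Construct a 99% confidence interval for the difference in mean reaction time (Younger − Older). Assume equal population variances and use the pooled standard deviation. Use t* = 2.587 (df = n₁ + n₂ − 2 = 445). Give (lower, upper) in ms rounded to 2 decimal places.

(-50.97, -29.03)

s_p = √[((n₁−1)s₁² + (n₂−1)s₂²)/(n₁+n₂−2)] = √[(219·37.9² + 226·50.6²)/445] = 44.8021.
SE = 44.8021·√(1/220 + 1/227) = 4.2387.
With t* = 2.587, margin = 2.587 × 4.2387 = 10.9655.
x̄₁ − x̄₂ = 309.3 − 349.3 = -40.0000; interval -40.0000 ± 10.9655 = (-50.97, -29.03).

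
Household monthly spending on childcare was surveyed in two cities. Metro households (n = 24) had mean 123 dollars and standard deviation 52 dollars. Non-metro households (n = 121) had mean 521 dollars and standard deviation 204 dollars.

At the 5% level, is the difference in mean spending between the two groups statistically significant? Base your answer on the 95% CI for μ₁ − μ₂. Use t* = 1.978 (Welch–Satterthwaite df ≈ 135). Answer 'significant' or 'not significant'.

significant

Standard errors of each mean: 52/√24 = 10.6145 and 204/√121 = 18.5455.
SE(x̄₁ − x̄₂) = √(10.6145² + 18.5455²) = 21.3683 for independent samples with unequal variances.
With t* = 1.978, the margin is 1.978 × 21.3683 = 42.2665.
x̄₁ − x̄₂ = 123 − 521 = -398.0000; the interval is -398.0000 ± 42.2665 = (-440.2665, -355.7335).
The interval (-440.2665, -355.7335) does not contain 0, so the difference is significant.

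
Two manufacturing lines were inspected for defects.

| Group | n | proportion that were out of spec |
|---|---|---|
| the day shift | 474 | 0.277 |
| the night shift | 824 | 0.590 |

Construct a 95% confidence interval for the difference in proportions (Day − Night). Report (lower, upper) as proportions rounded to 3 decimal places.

The two standard errors are √(0.2770×0.7230/474) = 0.02056 and √(0.5900×0.4100/824) = 0.01713.
Because the samples are independent, SE_diff = √(0.02056² + 0.01713²) = 0.02676.
Using z* = 1.960 for 95%, ME = 1.960 × 0.02676 = 0.05245.
p̂₁ − p̂₂ = -0.3130; interval -0.3130 ± 0.05245 gives (-0.365, -0.261).

(-0.365, -0.261)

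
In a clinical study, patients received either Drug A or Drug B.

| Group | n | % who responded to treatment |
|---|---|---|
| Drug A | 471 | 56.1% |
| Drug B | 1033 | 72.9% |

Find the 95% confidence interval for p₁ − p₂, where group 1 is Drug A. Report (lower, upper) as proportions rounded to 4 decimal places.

SE₁ = √(p̂₁(1−p̂₁)/n₁) = √(0.5610·0.4390/471) = 0.02287; SE₂ = √(0.7290·0.2710/1033) = 0.01383.
Independent samples: SE of the difference = √(SE₁² + SE₂²) = √(0.0005230369 + 0.0001912689) = 0.02673.
z* for 95% confidence is 1.960, so the margin of error is 1.960 × 0.02673 = 0.05239.
Point estimate p̂₁ − p̂₂ = 0.5610 − 0.7290 = -0.1680.
-0.1680 ± 0.05239 → (-0.2204, -0.1156).

(-0.2204, -0.1156)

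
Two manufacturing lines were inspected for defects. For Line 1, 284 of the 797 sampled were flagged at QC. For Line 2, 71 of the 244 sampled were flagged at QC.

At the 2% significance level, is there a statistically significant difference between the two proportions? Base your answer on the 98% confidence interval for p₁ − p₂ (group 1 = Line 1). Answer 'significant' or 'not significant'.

p̂₁ = 284/797 = 0.3563 and p̂₂ = 71/244 = 0.2910.
SE₁ = √(p̂₁(1−p̂₁)/n₁) = √(0.3563·0.6437/797) = 0.01696; SE₂ = √(0.2910·0.7090/244) = 0.02908.
Independent samples: SE of the difference = √(SE₁² + SE₂²) = √(0.0002876416 + 0.0008456464) = 0.03366.
z* for 98% confidence is 2.326, so the margin of error is 2.326 × 0.03366 = 0.07829.
Point estimate p̂₁ − p̂₂ = 0.3563 − 0.2910 = 0.0653.
0.0653 ± 0.07829 → (-0.01299, 0.14359).
The interval (-0.01299, 0.14359) contains 0, so the difference is not significant.

not significant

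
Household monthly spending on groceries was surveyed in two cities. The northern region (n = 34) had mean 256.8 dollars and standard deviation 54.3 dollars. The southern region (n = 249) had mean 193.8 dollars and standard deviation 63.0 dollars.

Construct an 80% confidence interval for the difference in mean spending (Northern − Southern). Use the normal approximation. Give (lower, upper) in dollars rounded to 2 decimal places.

(50.01, 75.99)

Per-group SEs: s₁/√n₁ = 54.3/√34 = 9.3124, s₂/√n₂ = 63.0/√249 = 3.9925.
Unpooled SE of the difference: √(86.72079376 + 15.94005625) = 10.1322.
Margin of error = z* · SE = 1.282 × 10.1322 = 12.9895.
x̄₁ − x̄₂ = 256.8 − 193.8 = 63.0000.
CI: 63.0000 ± 12.9895 = (50.01, 75.99).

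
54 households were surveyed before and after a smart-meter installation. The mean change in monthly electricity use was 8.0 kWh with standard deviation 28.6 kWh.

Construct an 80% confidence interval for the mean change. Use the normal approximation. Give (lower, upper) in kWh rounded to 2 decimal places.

This is a matched-pairs design, so SE = s_d/√n = 28.6/√54 = 3.8920.
Margin = 1.282 × 3.8920 = 4.9895; the interval is 8.0 ± 4.9895 = (3.01, 12.99).

(3.01, 12.99)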